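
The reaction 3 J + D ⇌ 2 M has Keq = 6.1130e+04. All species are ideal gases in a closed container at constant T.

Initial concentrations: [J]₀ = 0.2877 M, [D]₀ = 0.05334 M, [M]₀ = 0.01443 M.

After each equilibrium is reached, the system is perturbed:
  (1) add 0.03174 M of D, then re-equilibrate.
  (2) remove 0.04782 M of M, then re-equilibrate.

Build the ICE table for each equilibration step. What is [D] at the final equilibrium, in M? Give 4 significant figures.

[D]_eq = 0.003486 M

Q₀ = 0.1639 vs Keq = 6.1130e+04 ⇒ Q<K, forward
Step 1:
                  J         D         M
  Initial    0.2877   0.05334   0.01443
  Change    -0.1597  -0.05323    0.1065
  Equil       0.128 1.1392e-04    0.1209
  solve Keq expr → x = 0.05323; check Q = 6.1130e+04
Then add 0.03174 M of D.
Step 2:
                  J         D         M
  Initial     0.128   0.03185    0.1209
  Change   -0.08106  -0.02702   0.05404
  Equil     0.04696  0.004833    0.1749
  solve Keq expr → x = 0.02702; check Q = 6.1130e+04
Then remove 0.04782 M of M.
Step 3:
                  J         D         M
  Initial   0.04696  0.004833    0.1271
  Change  -0.004042 -0.001347  0.002694
  Equil     0.04292  0.003486    0.1298
  solve Keq expr → x = 0.001347; check Q = 6.1130e+04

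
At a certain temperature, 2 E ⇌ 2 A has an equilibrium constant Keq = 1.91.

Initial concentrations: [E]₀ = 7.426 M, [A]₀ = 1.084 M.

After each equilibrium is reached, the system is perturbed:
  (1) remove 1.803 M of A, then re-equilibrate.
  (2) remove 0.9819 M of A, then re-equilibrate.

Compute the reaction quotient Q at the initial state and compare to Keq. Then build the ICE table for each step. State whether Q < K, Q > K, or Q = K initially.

Q₀ = 0.02131; Q < K (proceeds forward)

Q₀ = 0.02131 vs Keq = 1.91 ⇒ Q<K, forward
Step 1:
                  E         A
  Initial     7.426     1.084
  Change     -3.853     3.853
  Equil       3.573     4.937
  solve Keq expr → x = 1.927; check Q = 1.91
Then remove 1.803 M of A.
Step 2:
                  E         A
  Initial     3.573     3.134
  Change    -0.7569    0.7569
  Equil       2.816     3.891
  solve Keq expr → x = 0.3785; check Q = 1.91
Then remove 0.9819 M of A.
Step 3:
                  E         A
  Initial     2.816     2.909
  Change    -0.4122    0.4122
  Equil       2.403     3.322
  solve Keq expr → x = 0.2061; check Q = 1.91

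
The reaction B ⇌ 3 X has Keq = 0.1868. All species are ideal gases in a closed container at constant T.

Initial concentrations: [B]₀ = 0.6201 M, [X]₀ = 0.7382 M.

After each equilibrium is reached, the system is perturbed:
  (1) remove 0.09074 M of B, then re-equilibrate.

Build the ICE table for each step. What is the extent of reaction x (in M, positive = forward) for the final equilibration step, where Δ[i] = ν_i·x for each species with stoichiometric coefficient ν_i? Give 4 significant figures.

x = -0.007051 M

Q₀ = 0.6487 vs Keq = 0.1868 ⇒ Q>K, reverse
Step 1:
                  B         X
  Initial    0.6201    0.7382
  Change     0.0771   -0.2313
  Equil      0.6972    0.5069
  solve Keq expr → x = -0.0771; check Q = 0.1868
Then remove 0.09074 M of B.
Step 2:
                  B         X
  Initial    0.6065    0.5069
  Change   0.007051  -0.02115
  Equil      0.6135    0.4857
  solve Keq expr → x = -0.007051; check Q = 0.1868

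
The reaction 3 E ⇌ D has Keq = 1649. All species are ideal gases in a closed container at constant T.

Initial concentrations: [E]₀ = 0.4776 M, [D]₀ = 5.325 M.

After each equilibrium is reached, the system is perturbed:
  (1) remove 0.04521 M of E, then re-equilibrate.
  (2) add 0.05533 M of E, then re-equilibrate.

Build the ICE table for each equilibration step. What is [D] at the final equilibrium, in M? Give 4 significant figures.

[D]_eq = 5.438 M

Q₀ = 48.88 vs Keq = 1649 ⇒ Q<K, forward
Step 1:
                  E         D
  init       0.4776     5.325
  Δ         -0.3288    0.1096
  eq         0.1488     5.435
  solve Keq expr → x = 0.1096; check Q = 1649
Then remove 0.04521 M of E.
Step 2:
                  E         D
  init       0.1036     5.435
  Δ         0.04507  -0.01502
  eq         0.1487      5.42
  solve Keq expr → x = -0.01502; check Q = 1649
Then add 0.05533 M of E.
Step 3:
                  E         D
  init        0.204      5.42
  Δ        -0.05516   0.01839
  eq         0.1488     5.438
  solve Keq expr → x = 0.01839; check Q = 1649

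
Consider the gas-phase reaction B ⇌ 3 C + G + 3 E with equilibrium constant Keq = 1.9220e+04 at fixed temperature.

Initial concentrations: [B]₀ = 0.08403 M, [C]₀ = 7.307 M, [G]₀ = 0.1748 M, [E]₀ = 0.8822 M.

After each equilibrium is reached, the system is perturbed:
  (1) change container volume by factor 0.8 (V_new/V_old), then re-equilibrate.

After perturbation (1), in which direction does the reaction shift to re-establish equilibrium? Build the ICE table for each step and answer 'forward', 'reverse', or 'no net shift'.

Q₀ = 557.2 vs Keq = 1.9220e+04 ⇒ Q<K, forward
Step 1:
                   B          C          G          E
  Initial    0.08403      7.307     0.1748     0.8822
  Change    -0.07636     0.2291    0.07636     0.2291
  Equil     0.007675      7.536     0.2512      1.111
  solve Keq expr → x = 0.07636; check Q = 1.9220e+04
Then change container volume by factor 0.8 (V_new/V_old).
Step 2:
                   B          C          G          E
  Initial   0.009594       9.42     0.3139      1.389
  Change     0.01989   -0.05966   -0.01989   -0.05966
  Equil      0.02948       9.36     0.2941      1.329
  solve Keq expr → x = -0.01989; check Q = 1.9220e+04

Direction: reverse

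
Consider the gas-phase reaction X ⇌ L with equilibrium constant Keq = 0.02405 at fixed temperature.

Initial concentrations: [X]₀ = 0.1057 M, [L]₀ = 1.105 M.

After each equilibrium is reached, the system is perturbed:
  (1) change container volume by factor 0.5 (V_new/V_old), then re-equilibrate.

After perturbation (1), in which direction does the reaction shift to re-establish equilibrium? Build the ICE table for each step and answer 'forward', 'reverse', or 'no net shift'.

Direction: no net shift

Q₀ = 10.45 vs Keq = 0.02405 ⇒ Q>K, reverse
Step 1:
                    X           L
  Initial      0.1057       1.105
  Change        1.077      -1.077
  Equil         1.182     0.02843
  solve Keq expr → x = -1.077; check Q = 0.02405
Then change container volume by factor 0.5 (V_new/V_old).
Step 2:
                    X           L
  Initial       2.365     0.05687
  Change            0           0
  Equil         2.365     0.05687
  solve Keq expr → x = 0; check Q = 0.02405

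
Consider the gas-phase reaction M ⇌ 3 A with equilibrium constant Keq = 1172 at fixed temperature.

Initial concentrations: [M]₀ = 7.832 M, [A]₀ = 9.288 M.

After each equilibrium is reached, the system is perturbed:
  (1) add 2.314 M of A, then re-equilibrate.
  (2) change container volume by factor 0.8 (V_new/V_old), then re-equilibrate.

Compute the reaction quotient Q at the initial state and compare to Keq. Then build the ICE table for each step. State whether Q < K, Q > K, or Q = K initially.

Q₀ = 102.3 vs Keq = 1172 ⇒ Q<K, forward
Step 1:
                  M         A
  init        7.832     9.288
  Δ           -2.89     8.671
  eq          4.942     17.96
  solve Keq expr → x = 2.89; check Q = 1172
Then add 2.314 M of A.
Step 2:
                  M         A
  init        4.942     20.27
  Δ          0.5551    -1.665
  eq          5.497     18.61
  solve Keq expr → x = -0.5551; check Q = 1172
Then change container volume by factor 0.8 (V_new/V_old).
Step 3:
                  M         A
  init        6.871     23.26
  Δ          0.8168     -2.45
  eq          7.688     20.81
  solve Keq expr → x = -0.8168; check Q = 1172

Q₀ = 102.3; Q < K (proceeds forward)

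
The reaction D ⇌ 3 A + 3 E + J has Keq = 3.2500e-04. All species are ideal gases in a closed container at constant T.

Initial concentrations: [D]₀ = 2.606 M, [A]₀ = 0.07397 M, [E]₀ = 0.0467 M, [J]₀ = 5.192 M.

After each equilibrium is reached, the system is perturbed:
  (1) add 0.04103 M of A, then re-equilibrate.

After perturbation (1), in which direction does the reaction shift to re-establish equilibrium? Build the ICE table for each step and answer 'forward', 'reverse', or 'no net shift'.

Direction: reverse

Q₀ = 8.2125e-08 vs Keq = 3.2500e-04 ⇒ Q<K, forward
Step 1:
                  D         A         E         J
  init        2.606   0.07397    0.0467     5.192
  Δ        -0.05751    0.1725    0.1725   0.05751
  eq          2.548    0.2465    0.2192      5.25
  solve Keq expr → x = 0.05751; check Q = 3.2500e-04
Then add 0.04103 M of A.
Step 2:
                  D         A         E         J
  init        2.548    0.2875    0.2192      5.25
  Δ        0.006094  -0.01828  -0.01828 -0.006094
  eq          2.555    0.2692    0.2009     5.243
  solve Keq expr → x = -0.006094; check Q = 3.2500e-04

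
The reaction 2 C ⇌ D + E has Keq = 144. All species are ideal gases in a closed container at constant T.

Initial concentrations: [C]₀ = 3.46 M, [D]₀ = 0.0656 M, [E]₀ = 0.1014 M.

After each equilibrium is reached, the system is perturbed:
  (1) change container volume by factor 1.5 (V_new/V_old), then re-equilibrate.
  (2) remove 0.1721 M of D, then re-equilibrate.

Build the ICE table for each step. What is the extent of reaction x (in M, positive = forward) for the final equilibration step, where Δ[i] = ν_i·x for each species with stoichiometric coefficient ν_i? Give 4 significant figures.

x = 0.003618 M

Q₀ = 5.5564e-04 vs Keq = 144 ⇒ Q<K, forward
Step 1:
                    C           D           E
  init           3.46      0.0656      0.1014
  Δ            -3.315       1.657       1.657
  eq           0.1451       1.723       1.759
  solve Keq expr → x = 1.657; check Q = 144
Then change container volume by factor 1.5 (V_new/V_old).
Step 2:
                    C           D           E
  init        0.09672       1.149       1.173
  Δ                 0           0           0
  eq          0.09672       1.149       1.173
  solve Keq expr → x = 0; check Q = 144
Then remove 0.1721 M of D.
Step 3:
                    C           D           E
  init        0.09672      0.9766       1.173
  Δ         -0.007236    0.003618    0.003618
  eq          0.08948      0.9802       1.176
  solve Keq expr → x = 0.003618; check Q = 144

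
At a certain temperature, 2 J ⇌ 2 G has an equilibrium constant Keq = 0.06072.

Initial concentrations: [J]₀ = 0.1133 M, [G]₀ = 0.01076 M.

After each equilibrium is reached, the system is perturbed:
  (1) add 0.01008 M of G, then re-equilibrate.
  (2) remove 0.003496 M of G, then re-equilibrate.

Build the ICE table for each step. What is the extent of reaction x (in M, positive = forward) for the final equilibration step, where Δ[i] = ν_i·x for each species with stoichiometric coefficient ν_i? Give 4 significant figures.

x = 0.001402 M

Q₀ = 0.009019 vs Keq = 0.06072 ⇒ Q<K, forward
Step 1:
                  J         G
  I          0.1133   0.01076
  C        -0.01377   0.01377
  E         0.09953   0.02453
  solve Keq expr → x = 0.006883; check Q = 0.06072
Then add 0.01008 M of G.
Step 2:
                  J         G
  I         0.09953   0.03461
  C        0.008087 -0.008087
  E          0.1076   0.02652
  solve Keq expr → x = -0.004044; check Q = 0.06072
Then remove 0.003496 M of G.
Step 3:
                  J         G
  I          0.1076   0.02302
  C       -0.002805  0.002805
  E          0.1048   0.02583
  solve Keq expr → x = 0.001402; check Q = 0.06072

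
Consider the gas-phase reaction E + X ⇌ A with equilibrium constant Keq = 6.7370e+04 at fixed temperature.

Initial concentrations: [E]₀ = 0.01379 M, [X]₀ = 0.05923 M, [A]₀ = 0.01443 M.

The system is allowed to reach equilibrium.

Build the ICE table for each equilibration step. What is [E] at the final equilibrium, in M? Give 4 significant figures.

Q₀ = 17.67 vs Keq = 6.7370e+04 ⇒ Q<K, forward
Step 1:
                    E           X           A
  I           0.01379     0.05923     0.01443
  C          -0.01378    -0.01378     0.01378
  E        9.2134e-06     0.04545     0.02821
  solve Keq expr → x = 0.01378; check Q = 6.7370e+04

[E]_eq = 9.2134e-06 M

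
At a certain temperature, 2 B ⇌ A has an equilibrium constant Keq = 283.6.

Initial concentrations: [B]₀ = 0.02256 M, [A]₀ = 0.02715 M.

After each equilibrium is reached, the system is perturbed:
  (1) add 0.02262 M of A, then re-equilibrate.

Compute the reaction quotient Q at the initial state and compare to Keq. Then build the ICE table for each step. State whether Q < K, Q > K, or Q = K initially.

Q₀ = 53.34 vs Keq = 283.6 ⇒ Q<K, forward
Step 1:
                   B          A
  Initial    0.02256    0.02715
  Change    -0.01177   0.005884
  Equil      0.01079    0.03303
  solve Keq expr → x = 0.005884; check Q = 283.6
Then add 0.02262 M of A.
Step 2:
                   B          A
  Initial    0.01079    0.05565
  Change    0.003024  -0.001512
  Equil      0.01382    0.05414
  solve Keq expr → x = -0.001512; check Q = 283.6

Q₀ = 53.34; Q < K (proceeds forward)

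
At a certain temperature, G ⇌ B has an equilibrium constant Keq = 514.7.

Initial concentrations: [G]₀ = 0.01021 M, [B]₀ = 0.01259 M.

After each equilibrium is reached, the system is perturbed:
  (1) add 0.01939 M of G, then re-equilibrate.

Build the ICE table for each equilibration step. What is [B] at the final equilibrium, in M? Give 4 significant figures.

Q₀ = 1.233 vs Keq = 514.7 ⇒ Q<K, forward
Step 1:
                    G           B
  Initial     0.01021     0.01259
  Change     -0.01017     0.01017
  Equil    4.4212e-05     0.02276
  solve Keq expr → x = 0.01017; check Q = 514.7
Then add 0.01939 M of G.
Step 2:
                    G           B
  Initial     0.01943     0.02276
  Change     -0.01935     0.01935
  Equil    8.1811e-05     0.04211
  solve Keq expr → x = 0.01935; check Q = 514.7

[B]_eq = 0.04211 M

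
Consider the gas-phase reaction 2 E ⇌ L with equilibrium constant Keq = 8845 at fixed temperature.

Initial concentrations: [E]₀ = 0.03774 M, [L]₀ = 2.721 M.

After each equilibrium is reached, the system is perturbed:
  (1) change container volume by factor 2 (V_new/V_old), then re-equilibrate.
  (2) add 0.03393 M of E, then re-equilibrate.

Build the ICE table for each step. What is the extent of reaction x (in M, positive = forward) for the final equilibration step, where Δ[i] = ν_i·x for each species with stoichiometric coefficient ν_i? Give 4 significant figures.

x = 0.01693 M

Q₀ = 1910 vs Keq = 8845 ⇒ Q<K, forward
Step 1:
                  E         L
  init      0.03774     2.721
  Δ        -0.02017   0.01008
  eq        0.01757     2.731
  solve Keq expr → x = 0.01008; check Q = 8845
Then change container volume by factor 2 (V_new/V_old).
Step 2:
                  E         L
  init     0.008786     1.366
  Δ        0.003631 -0.001815
  eq        0.01242     1.364
  solve Keq expr → x = -0.001815; check Q = 8845
Then add 0.03393 M of E.
Step 3:
                  E         L
  init      0.04635     1.364
  Δ        -0.03385   0.01693
  eq        0.01249     1.381
  solve Keq expr → x = 0.01693; check Q = 8845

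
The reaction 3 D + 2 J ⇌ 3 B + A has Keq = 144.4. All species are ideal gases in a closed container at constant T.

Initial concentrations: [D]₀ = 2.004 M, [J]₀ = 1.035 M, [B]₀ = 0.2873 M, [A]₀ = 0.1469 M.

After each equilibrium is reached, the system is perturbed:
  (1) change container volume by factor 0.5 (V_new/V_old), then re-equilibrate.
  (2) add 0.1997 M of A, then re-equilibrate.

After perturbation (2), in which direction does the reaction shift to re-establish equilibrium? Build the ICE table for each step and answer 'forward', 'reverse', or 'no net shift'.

Q₀ = 4.0407e-04 vs Keq = 144.4 ⇒ Q<K, forward
Step 1:
                    D           J           B           A
  init          2.004       1.035      0.2873      0.1469
  Δ            -1.265     -0.8437       1.265      0.4218
  eq           0.7385      0.1913       1.553      0.5687
  solve Keq expr → x = 0.4218; check Q = 144.4
Then change container volume by factor 0.5 (V_new/V_old).
Step 2:
                    D           J           B           A
  init          1.477      0.3827       3.106       1.137
  Δ          -0.09685    -0.06457     0.09685     0.03228
  eq             1.38      0.3181       3.202        1.17
  solve Keq expr → x = 0.03228; check Q = 144.4
Then add 0.1997 M of A.
Step 3:
                    D           J           B           A
  init           1.38      0.3181       3.202       1.369
  Δ           0.02118     0.01412    -0.02118    -0.00706
  eq            1.401      0.3322       3.181       1.362
  solve Keq expr → x = -0.00706; check Q = 144.4

Direction: reverse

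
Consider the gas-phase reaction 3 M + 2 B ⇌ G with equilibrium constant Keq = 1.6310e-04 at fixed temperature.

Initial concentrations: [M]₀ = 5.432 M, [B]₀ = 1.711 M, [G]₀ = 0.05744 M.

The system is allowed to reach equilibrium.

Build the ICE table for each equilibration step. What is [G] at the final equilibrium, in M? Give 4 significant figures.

Q₀ = 1.2242e-04 vs Keq = 1.6310e-04 ⇒ Q<K, forward
Step 1:
                  M         B         G
  I           5.432     1.711   0.05744
  C        -0.04409   -0.0294    0.0147
  E           5.388     1.682   0.07214
  solve Keq expr → x = 0.0147; check Q = 1.6310e-04

[G]_eq = 0.07214 M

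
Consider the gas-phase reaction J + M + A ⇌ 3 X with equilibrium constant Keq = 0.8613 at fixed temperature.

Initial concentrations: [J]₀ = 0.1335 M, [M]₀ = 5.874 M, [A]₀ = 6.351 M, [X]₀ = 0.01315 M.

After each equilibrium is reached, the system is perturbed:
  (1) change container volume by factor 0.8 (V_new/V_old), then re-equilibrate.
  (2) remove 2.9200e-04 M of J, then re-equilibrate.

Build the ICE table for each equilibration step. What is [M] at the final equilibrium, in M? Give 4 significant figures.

Q₀ = 4.5658e-07 vs Keq = 0.8613 ⇒ Q<K, forward
Step 1:
                  J         M         A         X
  I          0.1335     5.874     6.351   0.01315
  C         -0.1313   -0.1313   -0.1313    0.3939
  E        0.002193     5.743      6.22    0.4071
  solve Keq expr → x = 0.1313; check Q = 0.8613
Then change container volume by factor 0.8 (V_new/V_old).
Step 2:
                  J         M         A         X
  I        0.002741     7.178     7.775    0.5088
  C               0         0         0         0
  E        0.002741     7.178     7.775    0.5088
  solve Keq expr → x = 0; check Q = 0.8613
Then remove 2.9200e-04 M of J.
Step 3:
                  J         M         A         X
  I        0.002449     7.178     7.775    0.5088
  C       2.7833e-04 2.7833e-04 2.7833e-04 -8.3498e-04
  E        0.002727     7.179     7.775     0.508
  solve Keq expr → x = -2.7833e-04; check Q = 0.8613

[M]_eq = 7.179 M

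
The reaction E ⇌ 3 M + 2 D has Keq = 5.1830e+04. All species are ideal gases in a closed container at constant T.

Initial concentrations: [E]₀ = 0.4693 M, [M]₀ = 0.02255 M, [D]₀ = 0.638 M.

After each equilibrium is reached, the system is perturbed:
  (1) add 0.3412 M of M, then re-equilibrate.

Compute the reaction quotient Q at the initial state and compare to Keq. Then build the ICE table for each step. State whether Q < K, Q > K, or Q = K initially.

Q₀ = 9.9456e-06 vs Keq = 5.1830e+04 ⇒ Q<K, forward
Step 1:
                  E         M         D
  init       0.4693   0.02255     0.638
  Δ         -0.4692     1.407    0.9383
  eq      1.4020e-04      1.43     1.576
  solve Keq expr → x = 0.4692; check Q = 5.1830e+04
Then add 0.3412 M of M.
Step 2:
                  E         M         D
  init    1.4020e-04     1.771     1.576
  Δ       1.2594e-04 -3.7783e-04 -2.5189e-04
  eq      2.6614e-04     1.771     1.576
  solve Keq expr → x = -1.2594e-04; check Q = 5.1830e+04

Q₀ = 9.9456e-06; Q < K (proceeds forward)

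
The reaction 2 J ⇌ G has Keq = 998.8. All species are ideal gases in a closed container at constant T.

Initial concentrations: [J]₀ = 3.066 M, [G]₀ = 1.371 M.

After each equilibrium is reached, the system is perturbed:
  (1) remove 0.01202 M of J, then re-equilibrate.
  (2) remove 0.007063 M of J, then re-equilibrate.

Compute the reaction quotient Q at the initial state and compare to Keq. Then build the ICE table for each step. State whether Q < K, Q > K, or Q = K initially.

Q₀ = 0.1458 vs Keq = 998.8 ⇒ Q<K, forward
Step 1:
                   J          G
  I            3.066      1.371
  C           -3.012      1.506
  E          0.05367      2.877
  solve Keq expr → x = 1.506; check Q = 998.8
Then remove 0.01202 M of J.
Step 2:
                   J          G
  I          0.04165      2.877
  C          0.01196  -0.005982
  E          0.05362      2.871
  solve Keq expr → x = -0.005982; check Q = 998.8
Then remove 0.007063 M of J.
Step 3:
                   J          G
  I          0.04655      2.871
  C          0.00703  -0.003515
  E          0.05358      2.868
  solve Keq expr → x = -0.003515; check Q = 998.8

Q₀ = 0.1458; Q < K (proceeds forward)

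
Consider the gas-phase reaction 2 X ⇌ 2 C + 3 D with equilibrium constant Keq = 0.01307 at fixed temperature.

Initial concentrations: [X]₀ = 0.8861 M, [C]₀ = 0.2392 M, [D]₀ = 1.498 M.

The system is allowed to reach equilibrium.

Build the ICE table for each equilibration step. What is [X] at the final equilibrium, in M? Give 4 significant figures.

[X]_eq = 1.042 M

Q₀ = 0.245 vs Keq = 0.01307 ⇒ Q>K, reverse
Step 1:
                   X          C          D
  I           0.8861     0.2392      1.498
  C           0.1555    -0.1555    -0.2332
  E            1.042    0.08372      1.265
  solve Keq expr → x = -0.07774; check Q = 0.01307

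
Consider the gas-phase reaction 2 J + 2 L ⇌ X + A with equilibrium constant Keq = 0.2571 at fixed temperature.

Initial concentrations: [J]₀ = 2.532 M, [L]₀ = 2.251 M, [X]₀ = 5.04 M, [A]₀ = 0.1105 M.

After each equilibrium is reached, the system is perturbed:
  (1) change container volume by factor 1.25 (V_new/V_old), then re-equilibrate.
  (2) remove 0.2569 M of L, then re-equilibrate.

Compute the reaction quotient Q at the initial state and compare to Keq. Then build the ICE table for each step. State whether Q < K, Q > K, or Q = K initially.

Q₀ = 0.01714 vs Keq = 0.2571 ⇒ Q<K, forward
Step 1:
                   J          L          X          A
  I            2.532      2.251       5.04     0.1105
  C          -0.6497    -0.6497     0.3249     0.3249
  E            1.882      1.601      5.365     0.4354
  solve Keq expr → x = 0.3249; check Q = 0.2571
Then change container volume by factor 1.25 (V_new/V_old).
Step 2:
                   J          L          X          A
  I            1.506      1.281      4.292     0.3483
  C           0.1002     0.1002   -0.05008   -0.05008
  E            1.606      1.381      4.242     0.2982
  solve Keq expr → x = -0.05008; check Q = 0.2571
Then remove 0.2569 M of L.
Step 3:
                   J          L          X          A
  I            1.606      1.124      4.242     0.2982
  C          0.08477    0.08477   -0.04238   -0.04238
  E            1.691      1.209      4.199     0.2558
  solve Keq expr → x = -0.04238; check Q = 0.2571

Q₀ = 0.01714; Q < K (proceeds forward)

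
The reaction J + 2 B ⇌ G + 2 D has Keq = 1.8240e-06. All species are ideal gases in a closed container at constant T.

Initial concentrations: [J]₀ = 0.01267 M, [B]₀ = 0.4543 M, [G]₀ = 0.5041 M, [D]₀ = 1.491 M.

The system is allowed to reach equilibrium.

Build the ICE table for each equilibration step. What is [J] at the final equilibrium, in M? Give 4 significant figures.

Q₀ = 428.6 vs Keq = 1.8240e-06 ⇒ Q>K, reverse
Step 1:
                  J         B         G         D
  init      0.01267    0.4543    0.5041     1.491
  Δ          0.5041     1.008   -0.5041    -1.008
  eq         0.5168     1.462 8.6483e-06    0.4828
  solve Keq expr → x = -0.5041; check Q = 1.8240e-06

[J]_eq = 0.5168 M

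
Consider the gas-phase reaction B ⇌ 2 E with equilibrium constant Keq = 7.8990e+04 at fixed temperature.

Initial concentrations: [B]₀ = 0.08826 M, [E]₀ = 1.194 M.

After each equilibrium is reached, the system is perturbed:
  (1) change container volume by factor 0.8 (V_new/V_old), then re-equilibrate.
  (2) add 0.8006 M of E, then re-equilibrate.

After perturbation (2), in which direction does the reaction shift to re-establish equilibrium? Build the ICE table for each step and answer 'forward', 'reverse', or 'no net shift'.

Direction: reverse

Q₀ = 16.15 vs Keq = 7.8990e+04 ⇒ Q<K, forward
Step 1:
                  B         E
  Initial   0.08826     1.194
  Change   -0.08824    0.1765
  Equil   2.3778e-05      1.37
  solve Keq expr → x = 0.08824; check Q = 7.8990e+04
Then change container volume by factor 0.8 (V_new/V_old).
Step 2:
                  B         E
  Initial 2.9722e-05     1.713
  Change  7.4299e-06 -1.4860e-05
  Equil   3.7152e-05     1.713
  solve Keq expr → x = -7.4299e-06; check Q = 7.8990e+04
Then add 0.8006 M of E.
Step 3:
                  B         E
  Initial 3.7152e-05     2.514
  Change  4.2835e-05 -8.5669e-05
  Equil   7.9987e-05     2.514
  solve Keq expr → x = -4.2835e-05; check Q = 7.8990e+04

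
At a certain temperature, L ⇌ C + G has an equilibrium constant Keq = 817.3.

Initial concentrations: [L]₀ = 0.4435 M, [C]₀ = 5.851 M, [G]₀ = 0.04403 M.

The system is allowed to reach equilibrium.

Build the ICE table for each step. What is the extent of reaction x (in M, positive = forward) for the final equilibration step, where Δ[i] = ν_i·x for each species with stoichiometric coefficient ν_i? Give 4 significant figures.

x = 0.4398 M

Q₀ = 0.5809 vs Keq = 817.3 ⇒ Q<K, forward
Step 1:
                   L          C          G
  I           0.4435      5.851    0.04403
  C          -0.4398     0.4398     0.4398
  E         0.003724      6.291     0.4838
  solve Keq expr → x = 0.4398; check Q = 817.3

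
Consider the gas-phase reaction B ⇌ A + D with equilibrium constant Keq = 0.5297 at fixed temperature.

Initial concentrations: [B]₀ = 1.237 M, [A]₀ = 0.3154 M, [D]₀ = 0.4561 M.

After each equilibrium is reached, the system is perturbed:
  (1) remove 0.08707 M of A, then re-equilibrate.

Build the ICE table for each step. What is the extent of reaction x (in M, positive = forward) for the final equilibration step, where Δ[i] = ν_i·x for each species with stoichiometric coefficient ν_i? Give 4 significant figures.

Q₀ = 0.1163 vs Keq = 0.5297 ⇒ Q<K, forward
Step 1:
                   B          A          D
  I            1.237     0.3154     0.4561
  C          -0.3162     0.3162     0.3162
  E           0.9208     0.6316     0.7723
  solve Keq expr → x = 0.3162; check Q = 0.5297
Then remove 0.08707 M of A.
Step 2:
                   B          A          D
  I           0.9208     0.5445     0.7723
  C         -0.03573    0.03573    0.03573
  E           0.8851     0.5802      0.808
  solve Keq expr → x = 0.03573; check Q = 0.5297

x = 0.03573 M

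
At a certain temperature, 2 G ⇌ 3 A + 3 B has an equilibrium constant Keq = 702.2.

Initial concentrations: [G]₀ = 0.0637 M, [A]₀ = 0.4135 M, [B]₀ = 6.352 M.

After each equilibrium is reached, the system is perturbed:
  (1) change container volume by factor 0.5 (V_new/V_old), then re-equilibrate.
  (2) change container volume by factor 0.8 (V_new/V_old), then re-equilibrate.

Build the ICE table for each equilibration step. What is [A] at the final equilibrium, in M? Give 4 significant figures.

Q₀ = 4466 vs Keq = 702.2 ⇒ Q>K, reverse
Step 1:
                   G          A          B
  Initial     0.0637     0.4135      6.352
  Change     0.05175   -0.07762   -0.07762
  Equil       0.1154     0.3359      6.274
  solve Keq expr → x = -0.02587; check Q = 702.2
Then change container volume by factor 0.5 (V_new/V_old).
Step 2:
                   G          A          B
  Initial     0.2309     0.6718      12.55
  Change      0.1808    -0.2711    -0.2711
  Equil       0.4117     0.4006      12.28
  solve Keq expr → x = -0.09038; check Q = 702.2
Then change container volume by factor 0.8 (V_new/V_old).
Step 3:
                   G          A          B
  Initial     0.5146     0.5008      15.35
  Change     0.06405   -0.09608   -0.09608
  Equil       0.5786     0.4047      15.25
  solve Keq expr → x = -0.03203; check Q = 702.2

[A]_eq = 0.4047 M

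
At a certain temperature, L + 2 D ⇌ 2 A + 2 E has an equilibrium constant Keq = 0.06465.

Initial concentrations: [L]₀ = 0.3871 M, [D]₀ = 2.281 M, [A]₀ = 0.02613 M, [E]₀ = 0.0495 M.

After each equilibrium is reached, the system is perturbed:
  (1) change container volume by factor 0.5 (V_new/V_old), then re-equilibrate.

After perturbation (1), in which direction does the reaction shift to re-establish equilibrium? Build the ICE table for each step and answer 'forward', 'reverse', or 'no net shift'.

Direction: reverse

Q₀ = 8.3065e-07 vs Keq = 0.06465 ⇒ Q<K, forward
Step 1:
                    L           D           A           E
  Initial      0.3871       2.281     0.02613      0.0495
  Change       -0.206      -0.412       0.412       0.412
  Equil        0.1811       1.869      0.4382      0.4615
  solve Keq expr → x = 0.206; check Q = 0.06465
Then change container volume by factor 0.5 (V_new/V_old).
Step 2:
                    L           D           A           E
  Initial      0.3622       3.738      0.8763      0.9231
  Change      0.05291      0.1058     -0.1058     -0.1058
  Equil        0.4151       3.844      0.7705      0.8172
  solve Keq expr → x = -0.05291; check Q = 0.06465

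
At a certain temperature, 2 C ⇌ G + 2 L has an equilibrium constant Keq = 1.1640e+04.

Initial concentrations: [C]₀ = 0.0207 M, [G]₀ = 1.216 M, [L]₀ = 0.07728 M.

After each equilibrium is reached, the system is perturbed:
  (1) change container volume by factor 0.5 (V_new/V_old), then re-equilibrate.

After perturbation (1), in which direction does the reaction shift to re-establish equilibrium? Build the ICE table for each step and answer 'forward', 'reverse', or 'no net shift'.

Direction: reverse

Q₀ = 16.95 vs Keq = 1.1640e+04 ⇒ Q<K, forward
Step 1:
                  C         G         L
  I          0.0207     1.216   0.07728
  C         -0.0197  0.009852    0.0197
  E       9.9528e-04     1.226   0.09698
  solve Keq expr → x = 0.009852; check Q = 1.1640e+04
Then change container volume by factor 0.5 (V_new/V_old).
Step 2:
                  C         G         L
  I        0.001991     2.452     0.194
  C       8.1249e-04 -4.0625e-04 -8.1249e-04
  E        0.002803     2.451    0.1932
  solve Keq expr → x = -4.0625e-04; check Q = 1.1640e+04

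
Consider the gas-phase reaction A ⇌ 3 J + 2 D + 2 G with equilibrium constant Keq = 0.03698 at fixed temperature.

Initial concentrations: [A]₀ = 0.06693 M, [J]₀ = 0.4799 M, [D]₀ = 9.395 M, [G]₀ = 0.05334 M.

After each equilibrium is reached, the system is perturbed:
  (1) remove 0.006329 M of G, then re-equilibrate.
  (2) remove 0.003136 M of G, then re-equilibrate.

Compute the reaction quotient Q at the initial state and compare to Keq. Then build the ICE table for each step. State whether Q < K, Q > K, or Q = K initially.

Q₀ = 0.4147; Q > K (proceeds reverse)

Q₀ = 0.4147 vs Keq = 0.03698 ⇒ Q>K, reverse
Step 1:
                  A         J         D         G
  init      0.06693    0.4799     9.395   0.05334
  Δ         0.01621  -0.04864  -0.03243  -0.03243
  eq        0.08314    0.4313     9.363   0.02091
  solve Keq expr → x = -0.01621; check Q = 0.03698
Then remove 0.006329 M of G.
Step 2:
                  A         J         D         G
  init      0.08314    0.4313     9.363   0.01458
  Δ       -0.002704  0.008111  0.005408  0.005408
  eq        0.08044    0.4394     9.368   0.01999
  solve Keq expr → x = 0.002704; check Q = 0.03698
Then remove 0.003136 M of G.
Step 3:
                  A         J         D         G
  init      0.08044    0.4394     9.368   0.01685
  Δ       -0.001346  0.004038  0.002692  0.002692
  eq        0.07909    0.4434     9.371   0.01955
  solve Keq expr → x = 0.001346; check Q = 0.03698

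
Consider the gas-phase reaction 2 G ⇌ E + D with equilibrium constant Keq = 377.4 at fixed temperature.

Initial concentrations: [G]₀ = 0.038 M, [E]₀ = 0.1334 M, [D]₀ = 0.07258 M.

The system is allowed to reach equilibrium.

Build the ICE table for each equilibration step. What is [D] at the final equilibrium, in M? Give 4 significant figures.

Q₀ = 6.705 vs Keq = 377.4 ⇒ Q<K, forward
Step 1:
                   G          E          D
  Initial      0.038     0.1334    0.07258
  Change    -0.03208    0.01604    0.01604
  Equil     0.005924     0.1494    0.08862
  solve Keq expr → x = 0.01604; check Q = 377.4

[D]_eq = 0.08862 M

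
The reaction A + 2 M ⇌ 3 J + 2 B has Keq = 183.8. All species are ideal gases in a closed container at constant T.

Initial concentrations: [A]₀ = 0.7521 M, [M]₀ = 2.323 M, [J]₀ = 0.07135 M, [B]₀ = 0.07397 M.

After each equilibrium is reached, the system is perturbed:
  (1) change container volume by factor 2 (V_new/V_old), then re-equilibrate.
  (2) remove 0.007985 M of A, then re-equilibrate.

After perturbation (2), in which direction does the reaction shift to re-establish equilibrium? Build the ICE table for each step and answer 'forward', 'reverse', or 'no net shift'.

Direction: reverse

Q₀ = 4.8969e-07 vs Keq = 183.8 ⇒ Q<K, forward
Step 1:
                  A         M         J         B
  I          0.7521     2.323   0.07135   0.07397
  C         -0.6607    -1.321     1.982     1.321
  E         0.09142     1.002     2.053     1.395
  solve Keq expr → x = 0.6607; check Q = 183.8
Then change container volume by factor 2 (V_new/V_old).
Step 2:
                  A         M         J         B
  I         0.04571    0.5008     1.027    0.6977
  C        -0.02548  -0.05096   0.07644   0.05096
  E         0.02023    0.4499     1.103    0.7486
  solve Keq expr → x = 0.02548; check Q = 183.8
Then remove 0.007985 M of A.
Step 3:
                  A         M         J         B
  I         0.01224    0.4499     1.103    0.7486
  C        0.005601    0.0112   -0.0168   -0.0112
  E         0.01784    0.4611     1.086    0.7374
  solve Keq expr → x = -0.005601; check Q = 183.8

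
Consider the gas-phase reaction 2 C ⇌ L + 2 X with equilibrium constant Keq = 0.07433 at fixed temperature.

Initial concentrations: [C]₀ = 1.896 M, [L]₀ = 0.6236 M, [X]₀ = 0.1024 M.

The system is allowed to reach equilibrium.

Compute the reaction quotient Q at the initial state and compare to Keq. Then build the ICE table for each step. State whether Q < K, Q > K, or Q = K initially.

Q₀ = 0.001819 vs Keq = 0.07433 ⇒ Q<K, forward
Step 1:
                  C         L         X
  init        1.896    0.6236    0.1024
  Δ         -0.3633    0.1816    0.3633
  eq          1.533    0.8052    0.4657
  solve Keq expr → x = 0.1816; check Q = 0.07433

Q₀ = 0.001819; Q < K (proceeds forward)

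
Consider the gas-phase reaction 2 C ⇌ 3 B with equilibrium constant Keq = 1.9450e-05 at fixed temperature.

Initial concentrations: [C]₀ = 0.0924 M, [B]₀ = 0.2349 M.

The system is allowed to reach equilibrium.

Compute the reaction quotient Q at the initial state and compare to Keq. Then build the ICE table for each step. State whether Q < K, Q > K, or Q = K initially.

Q₀ = 1.518; Q > K (proceeds reverse)

Q₀ = 1.518 vs Keq = 1.9450e-05 ⇒ Q>K, reverse
Step 1:
                  C         B
  I          0.0924    0.2349
  C          0.1496   -0.2245
  E           0.242   0.01044
  solve Keq expr → x = -0.07482; check Q = 1.9450e-05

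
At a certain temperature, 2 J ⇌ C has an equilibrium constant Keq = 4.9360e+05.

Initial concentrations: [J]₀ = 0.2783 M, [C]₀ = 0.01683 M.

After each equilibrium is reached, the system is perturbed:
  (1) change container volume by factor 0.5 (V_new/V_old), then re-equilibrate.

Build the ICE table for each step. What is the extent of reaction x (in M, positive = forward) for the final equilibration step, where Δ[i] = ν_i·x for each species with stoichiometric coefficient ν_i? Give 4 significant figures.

Q₀ = 0.2173 vs Keq = 4.9360e+05 ⇒ Q<K, forward
Step 1:
                    J           C
  init         0.2783     0.01683
  Δ           -0.2777      0.1389
  eq       5.6164e-04      0.1557
  solve Keq expr → x = 0.1389; check Q = 4.9360e+05
Then change container volume by factor 0.5 (V_new/V_old).
Step 2:
                    J           C
  init       0.001123      0.3114
  Δ       -3.2879e-04  1.6439e-04
  eq       7.9448e-04      0.3116
  solve Keq expr → x = 1.6439e-04; check Q = 4.9360e+05

x = 1.6439e-04 M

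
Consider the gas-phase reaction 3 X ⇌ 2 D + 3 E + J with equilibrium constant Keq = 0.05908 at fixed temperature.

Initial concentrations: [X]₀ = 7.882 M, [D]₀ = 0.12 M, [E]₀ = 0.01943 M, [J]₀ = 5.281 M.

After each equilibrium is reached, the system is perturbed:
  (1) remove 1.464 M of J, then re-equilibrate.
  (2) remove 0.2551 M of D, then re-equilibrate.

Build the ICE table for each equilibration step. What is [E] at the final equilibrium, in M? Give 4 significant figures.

Q₀ = 1.1392e-09 vs Keq = 0.05908 ⇒ Q<K, forward
Step 1:
                    X           D           E           J
  Initial       7.882        0.12     0.01943       5.281
  Change       -1.368      0.9121       1.368      0.4561
  Equil         6.514       1.032       1.388       5.737
  solve Keq expr → x = 0.4561; check Q = 0.05908
Then remove 1.464 M of J.
Step 2:
                    X           D           E           J
  Initial       6.514       1.032       1.388       4.273
  Change     -0.07539     0.05026     0.07539     0.02513
  Equil         6.438       1.082       1.463       4.298
  solve Keq expr → x = 0.02513; check Q = 0.05908
Then remove 0.2551 M of D.
Step 3:
                    X           D           E           J
  Initial       6.438      0.8273       1.463       4.298
  Change       -0.133     0.08867       0.133     0.04433
  Equil         6.305      0.9159       1.596       4.343
  solve Keq expr → x = 0.04433; check Q = 0.05908

[E]_eq = 1.596 M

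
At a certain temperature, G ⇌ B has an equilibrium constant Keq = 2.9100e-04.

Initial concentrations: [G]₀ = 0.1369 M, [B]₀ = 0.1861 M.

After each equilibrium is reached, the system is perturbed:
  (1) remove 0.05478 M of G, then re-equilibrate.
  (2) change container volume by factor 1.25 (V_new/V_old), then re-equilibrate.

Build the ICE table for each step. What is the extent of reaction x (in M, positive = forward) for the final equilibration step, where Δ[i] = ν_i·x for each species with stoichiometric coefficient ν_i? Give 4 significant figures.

x = 0 M

Q₀ = 1.359 vs Keq = 2.9100e-04 ⇒ Q>K, reverse
Step 1:
                   G          B
  Initial     0.1369     0.1861
  Change       0.186     -0.186
  Equil       0.3229 9.3966e-05
  solve Keq expr → x = -0.186; check Q = 2.9100e-04
Then remove 0.05478 M of G.
Step 2:
                   G          B
  Initial     0.2681 9.3966e-05
  Change  1.5936e-05 -1.5936e-05
  Equil       0.2681 7.8029e-05
  solve Keq expr → x = -1.5936e-05; check Q = 2.9100e-04
Then change container volume by factor 1.25 (V_new/V_old).
Step 3:
                   G          B
  Initial     0.2145 6.2423e-05
  Change           0          0
  Equil       0.2145 6.2423e-05
  solve Keq expr → x = 0; check Q = 2.9100e-04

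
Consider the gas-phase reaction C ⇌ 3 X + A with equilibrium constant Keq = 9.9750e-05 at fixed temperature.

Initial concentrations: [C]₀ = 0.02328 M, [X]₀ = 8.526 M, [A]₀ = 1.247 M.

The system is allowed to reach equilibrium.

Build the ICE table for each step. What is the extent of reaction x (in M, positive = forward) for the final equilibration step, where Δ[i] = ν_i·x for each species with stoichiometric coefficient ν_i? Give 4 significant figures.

x = -1.247 M

Q₀ = 3.3199e+04 vs Keq = 9.9750e-05 ⇒ Q>K, reverse
Step 1:
                    C           X           A
  init        0.02328       8.526       1.247
  Δ             1.247      -3.741      -1.247
  eq             1.27       4.785  1.1566e-06
  solve Keq expr → x = -1.247; check Q = 9.9750e-05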